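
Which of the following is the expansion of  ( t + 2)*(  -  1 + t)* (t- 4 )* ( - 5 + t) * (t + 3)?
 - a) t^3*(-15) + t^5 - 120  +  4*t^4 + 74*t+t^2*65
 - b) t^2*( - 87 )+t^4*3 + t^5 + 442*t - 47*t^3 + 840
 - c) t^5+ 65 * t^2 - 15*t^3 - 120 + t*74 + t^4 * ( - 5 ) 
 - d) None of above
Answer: c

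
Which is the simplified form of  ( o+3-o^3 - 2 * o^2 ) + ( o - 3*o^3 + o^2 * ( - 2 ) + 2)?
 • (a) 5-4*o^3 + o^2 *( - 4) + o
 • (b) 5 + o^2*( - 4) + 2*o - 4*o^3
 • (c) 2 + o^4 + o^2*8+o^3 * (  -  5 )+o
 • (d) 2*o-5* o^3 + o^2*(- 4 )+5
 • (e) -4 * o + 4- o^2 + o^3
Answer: b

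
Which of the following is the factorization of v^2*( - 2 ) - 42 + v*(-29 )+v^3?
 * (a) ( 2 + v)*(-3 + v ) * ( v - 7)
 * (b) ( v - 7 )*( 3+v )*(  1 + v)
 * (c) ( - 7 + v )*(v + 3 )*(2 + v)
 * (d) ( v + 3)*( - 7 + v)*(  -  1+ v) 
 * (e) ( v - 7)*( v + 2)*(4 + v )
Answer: c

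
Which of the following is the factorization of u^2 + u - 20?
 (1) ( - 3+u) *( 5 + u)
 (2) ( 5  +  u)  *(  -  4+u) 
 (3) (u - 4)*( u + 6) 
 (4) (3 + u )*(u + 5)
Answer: 2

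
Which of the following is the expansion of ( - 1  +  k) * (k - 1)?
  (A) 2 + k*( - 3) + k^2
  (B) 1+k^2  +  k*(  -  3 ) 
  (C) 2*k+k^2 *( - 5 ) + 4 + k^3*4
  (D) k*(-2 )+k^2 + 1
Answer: D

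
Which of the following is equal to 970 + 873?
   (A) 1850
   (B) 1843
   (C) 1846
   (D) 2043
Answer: B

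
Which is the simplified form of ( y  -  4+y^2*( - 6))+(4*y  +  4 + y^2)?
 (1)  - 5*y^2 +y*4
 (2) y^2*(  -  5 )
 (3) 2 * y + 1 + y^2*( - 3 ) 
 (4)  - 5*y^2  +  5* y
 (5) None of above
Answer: 4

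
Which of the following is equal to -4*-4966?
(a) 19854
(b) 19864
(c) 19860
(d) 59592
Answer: b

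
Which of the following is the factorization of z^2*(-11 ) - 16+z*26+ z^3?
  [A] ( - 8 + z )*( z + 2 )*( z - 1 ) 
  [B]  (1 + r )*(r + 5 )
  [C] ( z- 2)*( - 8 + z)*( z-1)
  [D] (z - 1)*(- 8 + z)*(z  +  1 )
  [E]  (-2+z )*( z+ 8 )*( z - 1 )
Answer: C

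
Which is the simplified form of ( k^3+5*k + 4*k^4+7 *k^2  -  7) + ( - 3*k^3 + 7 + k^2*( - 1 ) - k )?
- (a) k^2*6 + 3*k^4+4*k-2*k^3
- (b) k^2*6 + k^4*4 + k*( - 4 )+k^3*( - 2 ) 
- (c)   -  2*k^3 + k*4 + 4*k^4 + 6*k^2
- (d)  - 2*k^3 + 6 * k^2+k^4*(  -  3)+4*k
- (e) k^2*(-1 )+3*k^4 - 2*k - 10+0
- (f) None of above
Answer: c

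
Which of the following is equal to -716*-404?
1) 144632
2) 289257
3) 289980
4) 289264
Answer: 4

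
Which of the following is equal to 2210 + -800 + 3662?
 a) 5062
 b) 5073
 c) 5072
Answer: c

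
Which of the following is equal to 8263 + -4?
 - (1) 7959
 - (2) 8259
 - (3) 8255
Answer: 2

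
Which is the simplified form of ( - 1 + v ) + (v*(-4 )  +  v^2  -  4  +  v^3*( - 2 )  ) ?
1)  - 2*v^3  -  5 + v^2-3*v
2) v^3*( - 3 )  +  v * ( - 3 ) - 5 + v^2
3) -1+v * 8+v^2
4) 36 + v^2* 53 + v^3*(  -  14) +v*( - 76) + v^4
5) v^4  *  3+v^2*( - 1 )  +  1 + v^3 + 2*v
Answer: 1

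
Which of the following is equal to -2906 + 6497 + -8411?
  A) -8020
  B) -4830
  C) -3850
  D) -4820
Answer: D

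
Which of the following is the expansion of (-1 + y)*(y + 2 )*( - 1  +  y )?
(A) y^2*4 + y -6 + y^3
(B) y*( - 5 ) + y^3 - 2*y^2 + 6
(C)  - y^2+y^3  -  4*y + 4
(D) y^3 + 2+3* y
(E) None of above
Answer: E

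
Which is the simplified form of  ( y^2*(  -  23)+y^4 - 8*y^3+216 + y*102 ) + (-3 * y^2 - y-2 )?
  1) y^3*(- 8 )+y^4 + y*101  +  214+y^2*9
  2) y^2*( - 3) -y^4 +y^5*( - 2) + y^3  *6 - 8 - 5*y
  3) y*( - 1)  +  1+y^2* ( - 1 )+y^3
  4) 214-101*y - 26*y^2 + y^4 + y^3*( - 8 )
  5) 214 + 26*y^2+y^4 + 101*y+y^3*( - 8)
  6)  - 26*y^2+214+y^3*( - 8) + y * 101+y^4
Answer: 6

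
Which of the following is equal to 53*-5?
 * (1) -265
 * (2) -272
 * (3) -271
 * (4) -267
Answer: 1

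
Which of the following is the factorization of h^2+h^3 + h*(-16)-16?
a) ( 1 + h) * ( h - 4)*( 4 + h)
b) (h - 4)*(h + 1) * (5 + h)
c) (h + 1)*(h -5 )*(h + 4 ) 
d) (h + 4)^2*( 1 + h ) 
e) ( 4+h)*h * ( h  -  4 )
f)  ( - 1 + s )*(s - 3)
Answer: a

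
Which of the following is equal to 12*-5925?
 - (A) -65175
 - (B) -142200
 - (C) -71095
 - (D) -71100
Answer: D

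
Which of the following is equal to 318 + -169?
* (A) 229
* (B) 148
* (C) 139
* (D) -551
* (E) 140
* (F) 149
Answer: F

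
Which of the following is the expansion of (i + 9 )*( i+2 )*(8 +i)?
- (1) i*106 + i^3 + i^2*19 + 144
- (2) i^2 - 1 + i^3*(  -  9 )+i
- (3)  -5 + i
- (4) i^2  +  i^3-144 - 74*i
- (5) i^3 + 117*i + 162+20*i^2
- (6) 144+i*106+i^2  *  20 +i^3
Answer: 1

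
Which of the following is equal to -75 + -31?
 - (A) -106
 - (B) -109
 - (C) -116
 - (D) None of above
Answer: A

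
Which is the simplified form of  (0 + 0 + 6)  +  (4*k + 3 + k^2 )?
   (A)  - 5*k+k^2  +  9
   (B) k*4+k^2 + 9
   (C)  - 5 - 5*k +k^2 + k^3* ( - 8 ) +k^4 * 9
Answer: B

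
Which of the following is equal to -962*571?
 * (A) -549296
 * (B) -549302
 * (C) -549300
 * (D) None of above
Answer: B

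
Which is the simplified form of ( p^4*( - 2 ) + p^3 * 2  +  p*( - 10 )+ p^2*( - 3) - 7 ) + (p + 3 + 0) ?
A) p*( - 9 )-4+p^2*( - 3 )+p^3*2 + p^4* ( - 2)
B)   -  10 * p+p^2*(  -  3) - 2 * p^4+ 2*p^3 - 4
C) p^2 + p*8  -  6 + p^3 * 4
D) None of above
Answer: A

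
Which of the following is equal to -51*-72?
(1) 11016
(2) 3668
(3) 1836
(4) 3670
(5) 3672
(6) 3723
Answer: 5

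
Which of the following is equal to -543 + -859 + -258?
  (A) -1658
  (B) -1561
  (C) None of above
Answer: C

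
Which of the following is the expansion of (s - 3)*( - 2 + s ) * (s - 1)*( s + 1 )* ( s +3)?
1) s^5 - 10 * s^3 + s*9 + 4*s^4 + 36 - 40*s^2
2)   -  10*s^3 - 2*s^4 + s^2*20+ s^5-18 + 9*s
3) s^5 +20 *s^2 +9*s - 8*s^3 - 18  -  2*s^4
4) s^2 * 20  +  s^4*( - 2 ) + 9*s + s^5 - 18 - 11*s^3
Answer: 2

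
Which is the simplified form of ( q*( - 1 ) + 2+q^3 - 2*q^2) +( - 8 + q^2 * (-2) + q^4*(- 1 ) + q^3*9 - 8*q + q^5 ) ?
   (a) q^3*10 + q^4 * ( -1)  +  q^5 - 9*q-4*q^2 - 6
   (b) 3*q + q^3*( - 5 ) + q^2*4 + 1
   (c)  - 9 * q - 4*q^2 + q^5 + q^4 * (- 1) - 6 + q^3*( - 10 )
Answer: a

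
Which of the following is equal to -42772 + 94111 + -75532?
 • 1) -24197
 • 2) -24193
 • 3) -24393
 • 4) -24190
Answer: 2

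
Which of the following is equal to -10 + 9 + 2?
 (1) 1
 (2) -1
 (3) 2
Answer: 1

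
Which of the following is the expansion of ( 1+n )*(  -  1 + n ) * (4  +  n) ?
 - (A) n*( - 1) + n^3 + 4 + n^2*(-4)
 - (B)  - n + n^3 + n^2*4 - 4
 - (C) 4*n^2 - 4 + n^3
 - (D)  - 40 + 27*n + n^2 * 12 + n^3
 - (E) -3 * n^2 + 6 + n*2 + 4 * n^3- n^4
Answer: B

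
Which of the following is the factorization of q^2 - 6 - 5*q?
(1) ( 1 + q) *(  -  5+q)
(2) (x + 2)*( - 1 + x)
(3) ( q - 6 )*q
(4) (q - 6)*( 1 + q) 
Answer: 4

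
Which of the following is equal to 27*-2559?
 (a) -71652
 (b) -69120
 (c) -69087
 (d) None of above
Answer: d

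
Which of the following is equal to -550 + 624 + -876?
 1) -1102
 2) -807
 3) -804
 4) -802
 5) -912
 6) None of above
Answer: 4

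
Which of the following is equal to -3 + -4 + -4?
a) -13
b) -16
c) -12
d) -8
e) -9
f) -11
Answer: f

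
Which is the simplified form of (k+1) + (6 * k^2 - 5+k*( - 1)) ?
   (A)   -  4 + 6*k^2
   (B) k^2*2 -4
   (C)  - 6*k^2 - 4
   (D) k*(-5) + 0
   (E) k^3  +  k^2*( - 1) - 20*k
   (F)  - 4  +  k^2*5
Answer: A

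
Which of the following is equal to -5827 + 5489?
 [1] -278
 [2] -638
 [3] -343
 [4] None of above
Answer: 4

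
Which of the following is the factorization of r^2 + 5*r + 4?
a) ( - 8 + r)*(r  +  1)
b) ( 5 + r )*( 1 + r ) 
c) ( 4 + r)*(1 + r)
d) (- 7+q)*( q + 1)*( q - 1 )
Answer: c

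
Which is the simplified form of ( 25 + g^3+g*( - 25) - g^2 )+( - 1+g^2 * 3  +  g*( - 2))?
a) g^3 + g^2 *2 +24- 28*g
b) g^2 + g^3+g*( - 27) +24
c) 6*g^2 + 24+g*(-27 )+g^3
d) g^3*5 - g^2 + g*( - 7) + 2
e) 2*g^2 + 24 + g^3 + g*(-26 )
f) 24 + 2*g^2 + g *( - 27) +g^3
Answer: f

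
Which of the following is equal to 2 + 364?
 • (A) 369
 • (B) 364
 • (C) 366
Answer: C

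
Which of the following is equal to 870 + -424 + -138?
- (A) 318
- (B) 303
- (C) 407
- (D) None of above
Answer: D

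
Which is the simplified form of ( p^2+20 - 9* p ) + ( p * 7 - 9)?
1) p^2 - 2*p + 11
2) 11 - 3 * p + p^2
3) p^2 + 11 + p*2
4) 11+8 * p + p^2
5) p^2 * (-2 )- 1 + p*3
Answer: 1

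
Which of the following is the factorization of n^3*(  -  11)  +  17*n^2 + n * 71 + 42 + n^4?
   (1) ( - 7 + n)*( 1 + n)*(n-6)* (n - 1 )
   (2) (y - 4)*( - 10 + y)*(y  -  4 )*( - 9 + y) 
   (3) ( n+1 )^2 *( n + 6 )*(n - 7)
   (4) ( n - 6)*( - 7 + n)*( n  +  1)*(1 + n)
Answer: 4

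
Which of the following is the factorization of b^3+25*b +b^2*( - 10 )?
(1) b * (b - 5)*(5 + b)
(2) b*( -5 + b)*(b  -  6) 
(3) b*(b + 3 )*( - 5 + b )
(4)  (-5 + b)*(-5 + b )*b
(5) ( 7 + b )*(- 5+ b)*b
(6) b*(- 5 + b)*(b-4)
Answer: 4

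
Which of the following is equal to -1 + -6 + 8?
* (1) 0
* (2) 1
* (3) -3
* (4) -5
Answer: 2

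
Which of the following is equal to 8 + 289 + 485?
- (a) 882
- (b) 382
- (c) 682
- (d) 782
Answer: d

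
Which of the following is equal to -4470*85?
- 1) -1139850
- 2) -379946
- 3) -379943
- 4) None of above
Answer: 4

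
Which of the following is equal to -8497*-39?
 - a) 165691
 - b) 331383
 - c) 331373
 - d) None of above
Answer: b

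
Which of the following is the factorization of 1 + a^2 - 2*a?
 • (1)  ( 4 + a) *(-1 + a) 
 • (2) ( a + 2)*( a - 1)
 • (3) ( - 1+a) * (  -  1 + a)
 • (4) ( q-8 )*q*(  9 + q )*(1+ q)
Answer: 3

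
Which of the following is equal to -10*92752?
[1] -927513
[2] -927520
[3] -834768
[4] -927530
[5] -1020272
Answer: 2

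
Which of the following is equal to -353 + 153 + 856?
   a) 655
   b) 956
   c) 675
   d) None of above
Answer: d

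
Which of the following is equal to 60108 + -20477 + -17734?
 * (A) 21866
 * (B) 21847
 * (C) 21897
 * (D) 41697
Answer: C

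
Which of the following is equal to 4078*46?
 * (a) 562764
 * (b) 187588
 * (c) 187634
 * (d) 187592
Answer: b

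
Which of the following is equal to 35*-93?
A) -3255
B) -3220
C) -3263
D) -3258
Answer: A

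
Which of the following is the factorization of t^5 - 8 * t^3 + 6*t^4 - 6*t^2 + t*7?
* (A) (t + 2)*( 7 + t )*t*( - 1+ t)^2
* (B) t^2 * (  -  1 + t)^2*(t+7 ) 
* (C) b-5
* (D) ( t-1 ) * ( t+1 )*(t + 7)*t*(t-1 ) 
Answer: D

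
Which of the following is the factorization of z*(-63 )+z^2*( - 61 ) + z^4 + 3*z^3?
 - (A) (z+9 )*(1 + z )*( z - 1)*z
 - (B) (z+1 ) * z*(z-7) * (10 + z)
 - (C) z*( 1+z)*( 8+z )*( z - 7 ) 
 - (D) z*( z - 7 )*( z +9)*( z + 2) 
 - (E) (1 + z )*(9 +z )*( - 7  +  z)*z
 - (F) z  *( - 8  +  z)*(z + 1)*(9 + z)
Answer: E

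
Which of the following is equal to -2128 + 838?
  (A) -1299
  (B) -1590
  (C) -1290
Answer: C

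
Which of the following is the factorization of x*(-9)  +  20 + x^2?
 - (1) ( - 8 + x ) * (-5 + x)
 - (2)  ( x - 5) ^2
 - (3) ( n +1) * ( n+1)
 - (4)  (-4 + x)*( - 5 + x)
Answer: 4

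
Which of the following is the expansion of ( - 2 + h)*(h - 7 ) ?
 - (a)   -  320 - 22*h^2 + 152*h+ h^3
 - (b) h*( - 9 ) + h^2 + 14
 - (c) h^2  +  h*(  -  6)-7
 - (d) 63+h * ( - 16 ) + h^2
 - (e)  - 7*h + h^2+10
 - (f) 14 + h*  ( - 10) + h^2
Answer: b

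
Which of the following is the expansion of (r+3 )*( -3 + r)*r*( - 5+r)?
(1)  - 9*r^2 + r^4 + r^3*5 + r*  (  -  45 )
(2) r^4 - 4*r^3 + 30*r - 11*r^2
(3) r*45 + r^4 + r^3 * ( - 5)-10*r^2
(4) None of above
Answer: 4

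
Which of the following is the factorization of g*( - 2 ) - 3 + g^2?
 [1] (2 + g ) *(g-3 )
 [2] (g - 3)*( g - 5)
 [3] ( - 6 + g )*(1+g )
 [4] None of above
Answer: 4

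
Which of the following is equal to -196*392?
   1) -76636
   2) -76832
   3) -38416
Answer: 2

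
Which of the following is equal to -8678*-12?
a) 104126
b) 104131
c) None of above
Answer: c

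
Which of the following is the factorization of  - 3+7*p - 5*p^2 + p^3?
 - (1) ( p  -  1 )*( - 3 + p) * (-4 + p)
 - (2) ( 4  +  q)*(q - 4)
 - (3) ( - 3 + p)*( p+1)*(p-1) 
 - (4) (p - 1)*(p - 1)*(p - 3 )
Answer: 4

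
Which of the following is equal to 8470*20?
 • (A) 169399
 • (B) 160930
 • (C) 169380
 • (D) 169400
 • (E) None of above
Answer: D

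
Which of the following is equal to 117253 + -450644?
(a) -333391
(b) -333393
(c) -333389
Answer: a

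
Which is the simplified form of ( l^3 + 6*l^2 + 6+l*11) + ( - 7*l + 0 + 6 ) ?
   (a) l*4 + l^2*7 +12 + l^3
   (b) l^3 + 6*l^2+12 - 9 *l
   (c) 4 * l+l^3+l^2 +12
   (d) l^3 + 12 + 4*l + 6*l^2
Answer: d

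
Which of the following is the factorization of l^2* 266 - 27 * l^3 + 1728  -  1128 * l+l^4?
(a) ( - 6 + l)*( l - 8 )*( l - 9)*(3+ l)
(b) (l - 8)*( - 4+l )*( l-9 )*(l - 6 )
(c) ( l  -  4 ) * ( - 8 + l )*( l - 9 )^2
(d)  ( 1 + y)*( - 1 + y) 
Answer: b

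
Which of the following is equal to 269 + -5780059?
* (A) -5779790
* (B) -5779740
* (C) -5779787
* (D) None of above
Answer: A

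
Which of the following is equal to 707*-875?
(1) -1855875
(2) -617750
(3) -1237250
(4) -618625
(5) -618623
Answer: 4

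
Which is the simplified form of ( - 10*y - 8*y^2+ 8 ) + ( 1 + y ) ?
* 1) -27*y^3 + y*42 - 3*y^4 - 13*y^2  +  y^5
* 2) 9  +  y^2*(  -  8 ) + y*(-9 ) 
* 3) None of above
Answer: 2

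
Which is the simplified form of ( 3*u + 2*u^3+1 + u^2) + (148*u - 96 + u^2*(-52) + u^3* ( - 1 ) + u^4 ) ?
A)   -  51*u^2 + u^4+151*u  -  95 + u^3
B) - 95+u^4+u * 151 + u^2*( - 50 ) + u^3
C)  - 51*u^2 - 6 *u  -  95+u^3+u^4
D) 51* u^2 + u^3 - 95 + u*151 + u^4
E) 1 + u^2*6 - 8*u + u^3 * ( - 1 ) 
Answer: A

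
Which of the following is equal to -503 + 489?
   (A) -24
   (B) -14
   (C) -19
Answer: B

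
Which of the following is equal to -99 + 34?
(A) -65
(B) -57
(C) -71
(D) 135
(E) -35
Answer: A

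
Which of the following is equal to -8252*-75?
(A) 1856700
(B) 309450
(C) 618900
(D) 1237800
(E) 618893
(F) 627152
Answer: C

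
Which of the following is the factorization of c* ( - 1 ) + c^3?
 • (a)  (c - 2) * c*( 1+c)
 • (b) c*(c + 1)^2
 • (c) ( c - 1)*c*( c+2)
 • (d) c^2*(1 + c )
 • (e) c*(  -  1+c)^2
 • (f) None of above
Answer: f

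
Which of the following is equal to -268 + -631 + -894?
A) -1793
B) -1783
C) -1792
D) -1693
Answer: A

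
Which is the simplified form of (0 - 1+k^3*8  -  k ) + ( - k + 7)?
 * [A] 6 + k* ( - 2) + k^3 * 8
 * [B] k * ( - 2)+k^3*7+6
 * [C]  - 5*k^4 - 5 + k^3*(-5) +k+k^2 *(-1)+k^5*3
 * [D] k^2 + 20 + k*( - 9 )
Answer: A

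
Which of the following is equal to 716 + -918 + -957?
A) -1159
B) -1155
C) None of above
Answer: A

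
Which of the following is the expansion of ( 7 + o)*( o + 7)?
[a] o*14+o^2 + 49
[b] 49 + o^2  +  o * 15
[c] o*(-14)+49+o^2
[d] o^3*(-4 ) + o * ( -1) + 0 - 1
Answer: a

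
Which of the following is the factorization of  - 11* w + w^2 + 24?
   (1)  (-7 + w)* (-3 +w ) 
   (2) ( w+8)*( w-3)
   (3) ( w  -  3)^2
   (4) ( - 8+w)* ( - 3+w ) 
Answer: 4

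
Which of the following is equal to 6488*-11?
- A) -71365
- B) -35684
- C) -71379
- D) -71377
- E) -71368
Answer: E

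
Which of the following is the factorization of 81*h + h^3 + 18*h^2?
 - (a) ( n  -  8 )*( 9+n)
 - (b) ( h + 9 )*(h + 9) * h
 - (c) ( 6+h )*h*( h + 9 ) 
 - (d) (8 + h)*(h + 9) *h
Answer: b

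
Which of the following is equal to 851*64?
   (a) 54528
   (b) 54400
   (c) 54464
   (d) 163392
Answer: c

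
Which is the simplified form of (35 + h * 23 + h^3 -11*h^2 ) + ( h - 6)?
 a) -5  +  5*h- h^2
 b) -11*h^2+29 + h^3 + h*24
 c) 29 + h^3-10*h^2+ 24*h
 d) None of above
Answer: b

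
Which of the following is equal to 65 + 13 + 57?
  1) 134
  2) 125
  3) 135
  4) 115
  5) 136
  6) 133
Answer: 3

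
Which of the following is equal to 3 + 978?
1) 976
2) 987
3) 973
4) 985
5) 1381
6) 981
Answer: 6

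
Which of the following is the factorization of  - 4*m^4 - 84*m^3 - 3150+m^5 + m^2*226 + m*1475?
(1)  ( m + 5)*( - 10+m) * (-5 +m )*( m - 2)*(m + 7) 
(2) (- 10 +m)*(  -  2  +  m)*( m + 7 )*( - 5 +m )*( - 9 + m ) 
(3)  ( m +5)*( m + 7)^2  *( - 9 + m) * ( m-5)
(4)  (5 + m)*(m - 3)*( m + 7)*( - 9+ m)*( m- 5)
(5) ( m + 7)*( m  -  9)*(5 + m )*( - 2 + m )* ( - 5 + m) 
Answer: 5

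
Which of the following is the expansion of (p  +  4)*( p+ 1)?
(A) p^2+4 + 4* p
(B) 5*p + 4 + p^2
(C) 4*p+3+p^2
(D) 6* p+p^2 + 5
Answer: B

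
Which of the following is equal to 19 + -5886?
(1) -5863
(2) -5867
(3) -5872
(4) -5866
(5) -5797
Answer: 2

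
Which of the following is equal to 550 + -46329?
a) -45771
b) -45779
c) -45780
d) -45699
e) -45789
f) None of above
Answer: b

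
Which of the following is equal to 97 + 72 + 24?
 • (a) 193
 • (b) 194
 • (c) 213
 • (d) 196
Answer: a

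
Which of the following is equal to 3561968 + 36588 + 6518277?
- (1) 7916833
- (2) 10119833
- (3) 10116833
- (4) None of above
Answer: 3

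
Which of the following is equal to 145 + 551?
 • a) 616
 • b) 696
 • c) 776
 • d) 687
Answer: b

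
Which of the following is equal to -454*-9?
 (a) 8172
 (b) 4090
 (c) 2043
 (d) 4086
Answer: d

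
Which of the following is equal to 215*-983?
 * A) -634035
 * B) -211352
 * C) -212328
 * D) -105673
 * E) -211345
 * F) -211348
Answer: E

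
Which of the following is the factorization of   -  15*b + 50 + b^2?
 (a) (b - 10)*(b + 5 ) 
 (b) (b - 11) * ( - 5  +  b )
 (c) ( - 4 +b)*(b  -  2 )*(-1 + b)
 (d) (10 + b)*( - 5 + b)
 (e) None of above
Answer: e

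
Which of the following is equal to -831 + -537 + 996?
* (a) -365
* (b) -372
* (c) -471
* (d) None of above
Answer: b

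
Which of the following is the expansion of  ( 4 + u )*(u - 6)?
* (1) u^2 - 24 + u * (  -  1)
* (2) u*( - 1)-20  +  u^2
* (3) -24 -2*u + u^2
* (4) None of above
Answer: 3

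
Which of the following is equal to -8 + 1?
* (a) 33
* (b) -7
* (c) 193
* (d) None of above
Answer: b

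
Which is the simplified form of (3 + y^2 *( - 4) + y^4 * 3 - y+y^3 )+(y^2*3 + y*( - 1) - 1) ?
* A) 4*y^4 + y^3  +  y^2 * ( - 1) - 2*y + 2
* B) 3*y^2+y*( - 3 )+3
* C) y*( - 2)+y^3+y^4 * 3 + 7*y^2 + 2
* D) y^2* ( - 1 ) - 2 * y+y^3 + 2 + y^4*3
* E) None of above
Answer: D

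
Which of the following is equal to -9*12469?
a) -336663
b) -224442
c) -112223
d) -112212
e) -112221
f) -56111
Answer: e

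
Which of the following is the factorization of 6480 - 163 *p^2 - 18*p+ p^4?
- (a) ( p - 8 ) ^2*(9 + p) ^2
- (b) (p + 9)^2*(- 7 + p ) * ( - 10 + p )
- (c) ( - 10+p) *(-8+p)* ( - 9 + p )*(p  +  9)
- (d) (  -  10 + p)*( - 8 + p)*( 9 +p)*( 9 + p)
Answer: d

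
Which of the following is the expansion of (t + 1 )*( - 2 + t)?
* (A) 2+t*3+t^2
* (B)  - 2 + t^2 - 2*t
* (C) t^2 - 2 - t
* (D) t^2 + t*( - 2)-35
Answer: C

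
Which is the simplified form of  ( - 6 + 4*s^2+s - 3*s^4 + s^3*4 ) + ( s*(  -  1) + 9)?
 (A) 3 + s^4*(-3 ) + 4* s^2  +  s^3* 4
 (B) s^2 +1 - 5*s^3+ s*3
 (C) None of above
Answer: A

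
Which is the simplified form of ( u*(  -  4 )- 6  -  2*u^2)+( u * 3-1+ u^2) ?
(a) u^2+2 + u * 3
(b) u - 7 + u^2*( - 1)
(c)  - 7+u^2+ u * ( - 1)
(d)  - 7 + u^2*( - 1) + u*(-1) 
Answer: d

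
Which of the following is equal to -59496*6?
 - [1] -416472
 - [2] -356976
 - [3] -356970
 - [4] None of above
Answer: 2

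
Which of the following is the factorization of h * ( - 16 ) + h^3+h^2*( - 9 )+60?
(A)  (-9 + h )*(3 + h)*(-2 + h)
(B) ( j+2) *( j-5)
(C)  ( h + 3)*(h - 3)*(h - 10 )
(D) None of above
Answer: D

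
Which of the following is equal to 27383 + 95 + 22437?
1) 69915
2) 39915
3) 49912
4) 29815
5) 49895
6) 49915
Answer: 6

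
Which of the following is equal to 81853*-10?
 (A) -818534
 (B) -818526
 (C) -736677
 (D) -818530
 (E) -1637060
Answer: D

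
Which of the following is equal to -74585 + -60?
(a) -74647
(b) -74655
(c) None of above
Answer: c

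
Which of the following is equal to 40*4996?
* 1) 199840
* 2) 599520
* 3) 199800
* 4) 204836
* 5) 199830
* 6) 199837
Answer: 1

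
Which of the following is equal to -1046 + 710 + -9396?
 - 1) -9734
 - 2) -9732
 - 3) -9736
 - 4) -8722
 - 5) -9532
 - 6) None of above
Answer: 2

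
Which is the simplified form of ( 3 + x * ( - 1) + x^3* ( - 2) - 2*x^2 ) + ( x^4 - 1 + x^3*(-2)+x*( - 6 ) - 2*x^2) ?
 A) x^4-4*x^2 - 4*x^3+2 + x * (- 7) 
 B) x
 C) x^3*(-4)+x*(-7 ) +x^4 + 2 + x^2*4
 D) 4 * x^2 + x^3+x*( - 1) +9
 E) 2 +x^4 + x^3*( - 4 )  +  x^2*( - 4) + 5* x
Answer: A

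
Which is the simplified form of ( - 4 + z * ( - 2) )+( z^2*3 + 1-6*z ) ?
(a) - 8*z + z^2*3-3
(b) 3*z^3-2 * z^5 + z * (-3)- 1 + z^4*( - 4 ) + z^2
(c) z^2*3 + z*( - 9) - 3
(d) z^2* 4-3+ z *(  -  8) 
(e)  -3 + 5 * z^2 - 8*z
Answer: a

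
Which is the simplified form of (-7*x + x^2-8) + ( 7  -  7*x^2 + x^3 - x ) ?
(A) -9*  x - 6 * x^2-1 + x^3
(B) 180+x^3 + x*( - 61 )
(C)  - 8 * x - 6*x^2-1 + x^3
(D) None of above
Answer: C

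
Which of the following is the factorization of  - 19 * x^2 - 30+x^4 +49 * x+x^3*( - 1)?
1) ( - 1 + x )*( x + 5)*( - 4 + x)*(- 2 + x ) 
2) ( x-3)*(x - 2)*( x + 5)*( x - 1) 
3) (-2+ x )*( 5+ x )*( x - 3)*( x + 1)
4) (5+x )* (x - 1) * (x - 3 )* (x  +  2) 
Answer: 2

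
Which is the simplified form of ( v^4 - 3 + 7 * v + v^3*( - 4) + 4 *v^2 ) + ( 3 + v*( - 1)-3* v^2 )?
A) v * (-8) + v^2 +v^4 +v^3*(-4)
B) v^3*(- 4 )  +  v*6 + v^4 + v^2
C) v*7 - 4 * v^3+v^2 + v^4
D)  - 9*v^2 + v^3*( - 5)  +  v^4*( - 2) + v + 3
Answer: B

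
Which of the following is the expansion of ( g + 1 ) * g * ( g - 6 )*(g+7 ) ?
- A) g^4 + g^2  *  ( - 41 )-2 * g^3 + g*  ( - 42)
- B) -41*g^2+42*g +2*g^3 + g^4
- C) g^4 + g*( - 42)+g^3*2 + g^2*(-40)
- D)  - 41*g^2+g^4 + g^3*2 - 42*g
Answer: D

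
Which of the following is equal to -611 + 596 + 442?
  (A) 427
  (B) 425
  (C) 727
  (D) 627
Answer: A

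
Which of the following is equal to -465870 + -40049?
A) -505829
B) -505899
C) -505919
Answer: C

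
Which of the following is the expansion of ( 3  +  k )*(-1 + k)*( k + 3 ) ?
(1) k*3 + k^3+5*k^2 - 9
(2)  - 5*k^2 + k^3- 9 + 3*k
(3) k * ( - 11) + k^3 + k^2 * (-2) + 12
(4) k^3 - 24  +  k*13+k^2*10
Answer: 1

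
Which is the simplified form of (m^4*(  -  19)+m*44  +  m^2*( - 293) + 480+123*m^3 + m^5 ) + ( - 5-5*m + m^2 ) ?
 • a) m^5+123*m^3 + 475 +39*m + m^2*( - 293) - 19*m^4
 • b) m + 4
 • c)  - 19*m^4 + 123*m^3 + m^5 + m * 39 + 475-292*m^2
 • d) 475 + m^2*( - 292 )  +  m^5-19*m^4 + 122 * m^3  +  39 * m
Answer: c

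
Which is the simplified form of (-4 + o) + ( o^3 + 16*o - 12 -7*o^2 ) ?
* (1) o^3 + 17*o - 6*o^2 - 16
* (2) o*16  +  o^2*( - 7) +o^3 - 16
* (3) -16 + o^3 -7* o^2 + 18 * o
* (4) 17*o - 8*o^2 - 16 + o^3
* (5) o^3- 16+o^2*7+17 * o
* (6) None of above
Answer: 6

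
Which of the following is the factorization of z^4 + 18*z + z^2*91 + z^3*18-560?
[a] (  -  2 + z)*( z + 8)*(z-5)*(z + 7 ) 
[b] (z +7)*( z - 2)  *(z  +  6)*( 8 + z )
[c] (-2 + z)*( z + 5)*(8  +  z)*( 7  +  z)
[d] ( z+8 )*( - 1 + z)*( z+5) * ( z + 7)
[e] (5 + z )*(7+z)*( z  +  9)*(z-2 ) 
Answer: c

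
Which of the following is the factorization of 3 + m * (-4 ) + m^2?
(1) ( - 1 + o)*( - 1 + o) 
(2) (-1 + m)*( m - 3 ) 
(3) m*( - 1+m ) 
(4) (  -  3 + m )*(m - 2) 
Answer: 2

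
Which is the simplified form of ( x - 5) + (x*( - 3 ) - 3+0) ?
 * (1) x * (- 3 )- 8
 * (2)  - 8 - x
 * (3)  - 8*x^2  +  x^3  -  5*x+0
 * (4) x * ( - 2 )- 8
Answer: 4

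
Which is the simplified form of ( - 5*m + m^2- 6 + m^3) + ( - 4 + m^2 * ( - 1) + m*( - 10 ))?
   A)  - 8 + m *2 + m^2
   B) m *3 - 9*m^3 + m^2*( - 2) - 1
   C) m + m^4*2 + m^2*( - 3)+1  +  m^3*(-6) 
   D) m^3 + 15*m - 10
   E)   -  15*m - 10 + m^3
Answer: E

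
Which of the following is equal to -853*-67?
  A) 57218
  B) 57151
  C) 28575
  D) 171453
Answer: B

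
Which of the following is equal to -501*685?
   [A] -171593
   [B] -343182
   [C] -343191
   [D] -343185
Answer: D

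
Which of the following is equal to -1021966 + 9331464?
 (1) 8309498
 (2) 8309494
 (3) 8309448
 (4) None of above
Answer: 1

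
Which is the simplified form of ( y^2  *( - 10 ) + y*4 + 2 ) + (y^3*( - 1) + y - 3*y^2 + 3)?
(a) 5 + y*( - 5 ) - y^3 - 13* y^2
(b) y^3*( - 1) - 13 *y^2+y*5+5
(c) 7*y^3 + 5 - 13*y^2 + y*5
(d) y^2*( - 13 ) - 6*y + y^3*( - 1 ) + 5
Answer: b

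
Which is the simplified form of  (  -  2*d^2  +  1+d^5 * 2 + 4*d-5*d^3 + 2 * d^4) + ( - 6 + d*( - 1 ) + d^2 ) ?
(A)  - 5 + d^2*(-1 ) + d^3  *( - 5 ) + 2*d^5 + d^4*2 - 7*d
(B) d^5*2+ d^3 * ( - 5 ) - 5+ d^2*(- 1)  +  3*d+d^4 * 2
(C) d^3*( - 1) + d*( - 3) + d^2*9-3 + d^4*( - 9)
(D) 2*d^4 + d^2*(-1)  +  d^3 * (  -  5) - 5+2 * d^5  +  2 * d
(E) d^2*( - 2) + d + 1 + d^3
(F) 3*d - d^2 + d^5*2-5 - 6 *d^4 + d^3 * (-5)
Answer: B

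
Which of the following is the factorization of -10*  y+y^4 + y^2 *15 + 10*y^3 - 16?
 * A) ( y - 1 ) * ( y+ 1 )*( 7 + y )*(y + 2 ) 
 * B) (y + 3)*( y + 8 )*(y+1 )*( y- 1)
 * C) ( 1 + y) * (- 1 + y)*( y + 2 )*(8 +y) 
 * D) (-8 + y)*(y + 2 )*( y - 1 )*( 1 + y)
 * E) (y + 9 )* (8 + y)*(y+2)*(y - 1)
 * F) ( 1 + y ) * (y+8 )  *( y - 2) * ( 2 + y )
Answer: C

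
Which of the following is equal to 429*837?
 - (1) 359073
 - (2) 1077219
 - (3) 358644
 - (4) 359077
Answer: 1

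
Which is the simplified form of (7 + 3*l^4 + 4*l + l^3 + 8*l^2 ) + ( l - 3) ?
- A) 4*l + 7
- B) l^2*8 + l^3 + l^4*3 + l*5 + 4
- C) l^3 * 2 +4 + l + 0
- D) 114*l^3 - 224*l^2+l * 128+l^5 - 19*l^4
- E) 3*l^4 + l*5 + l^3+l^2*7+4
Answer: B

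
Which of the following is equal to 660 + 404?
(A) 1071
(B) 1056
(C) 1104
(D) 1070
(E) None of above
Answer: E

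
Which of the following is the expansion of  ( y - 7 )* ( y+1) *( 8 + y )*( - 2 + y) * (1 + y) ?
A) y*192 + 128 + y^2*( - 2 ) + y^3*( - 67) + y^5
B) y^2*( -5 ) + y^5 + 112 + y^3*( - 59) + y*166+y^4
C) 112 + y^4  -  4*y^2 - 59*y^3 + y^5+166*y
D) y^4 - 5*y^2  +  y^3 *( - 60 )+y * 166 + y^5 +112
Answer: B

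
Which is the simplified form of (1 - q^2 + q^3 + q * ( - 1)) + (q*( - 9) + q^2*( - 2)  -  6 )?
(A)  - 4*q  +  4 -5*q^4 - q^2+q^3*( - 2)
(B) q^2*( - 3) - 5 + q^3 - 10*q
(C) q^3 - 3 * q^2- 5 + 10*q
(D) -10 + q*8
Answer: B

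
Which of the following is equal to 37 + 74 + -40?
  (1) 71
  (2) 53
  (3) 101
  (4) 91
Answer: 1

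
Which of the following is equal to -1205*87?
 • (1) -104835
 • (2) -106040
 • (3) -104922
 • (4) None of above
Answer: 1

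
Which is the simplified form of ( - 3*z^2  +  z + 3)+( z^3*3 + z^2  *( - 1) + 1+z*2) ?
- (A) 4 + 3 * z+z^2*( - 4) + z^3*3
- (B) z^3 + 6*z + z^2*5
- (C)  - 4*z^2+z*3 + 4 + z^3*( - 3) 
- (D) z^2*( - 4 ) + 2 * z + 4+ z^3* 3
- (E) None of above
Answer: A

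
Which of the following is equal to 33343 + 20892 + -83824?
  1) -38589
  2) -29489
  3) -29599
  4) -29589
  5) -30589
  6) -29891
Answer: 4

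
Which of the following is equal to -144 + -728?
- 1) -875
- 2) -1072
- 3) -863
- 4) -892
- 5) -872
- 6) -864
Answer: 5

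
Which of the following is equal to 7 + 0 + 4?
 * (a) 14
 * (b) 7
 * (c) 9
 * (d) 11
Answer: d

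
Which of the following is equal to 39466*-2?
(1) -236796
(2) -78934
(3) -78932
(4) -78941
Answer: 3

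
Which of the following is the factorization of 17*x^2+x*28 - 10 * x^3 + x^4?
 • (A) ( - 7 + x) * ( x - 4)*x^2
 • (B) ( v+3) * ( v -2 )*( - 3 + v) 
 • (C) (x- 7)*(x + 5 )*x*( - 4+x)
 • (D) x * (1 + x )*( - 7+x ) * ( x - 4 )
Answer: D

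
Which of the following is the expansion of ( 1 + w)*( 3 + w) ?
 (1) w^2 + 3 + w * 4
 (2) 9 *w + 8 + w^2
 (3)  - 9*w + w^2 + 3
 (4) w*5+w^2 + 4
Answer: 1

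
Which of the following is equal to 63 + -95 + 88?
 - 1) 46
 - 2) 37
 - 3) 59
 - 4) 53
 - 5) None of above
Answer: 5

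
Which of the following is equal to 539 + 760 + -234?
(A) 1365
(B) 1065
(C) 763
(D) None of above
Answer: B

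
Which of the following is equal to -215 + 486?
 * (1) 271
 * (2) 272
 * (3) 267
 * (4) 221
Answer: 1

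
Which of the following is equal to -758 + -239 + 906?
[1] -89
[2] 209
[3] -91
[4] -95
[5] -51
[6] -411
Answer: 3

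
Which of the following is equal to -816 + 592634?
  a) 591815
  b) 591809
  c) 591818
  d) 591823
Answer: c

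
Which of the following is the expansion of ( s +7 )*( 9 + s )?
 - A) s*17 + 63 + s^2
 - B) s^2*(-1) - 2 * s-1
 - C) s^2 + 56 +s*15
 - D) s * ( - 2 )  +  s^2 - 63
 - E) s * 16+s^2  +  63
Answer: E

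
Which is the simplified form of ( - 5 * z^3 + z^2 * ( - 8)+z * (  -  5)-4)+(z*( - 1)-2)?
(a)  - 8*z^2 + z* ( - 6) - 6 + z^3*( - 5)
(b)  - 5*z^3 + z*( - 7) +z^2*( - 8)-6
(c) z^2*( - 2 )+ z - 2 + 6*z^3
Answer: a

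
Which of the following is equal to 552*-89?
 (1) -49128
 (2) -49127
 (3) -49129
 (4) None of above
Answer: 1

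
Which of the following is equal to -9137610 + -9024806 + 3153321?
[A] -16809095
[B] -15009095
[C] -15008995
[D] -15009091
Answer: B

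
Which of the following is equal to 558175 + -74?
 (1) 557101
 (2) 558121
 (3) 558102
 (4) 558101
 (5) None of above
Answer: 4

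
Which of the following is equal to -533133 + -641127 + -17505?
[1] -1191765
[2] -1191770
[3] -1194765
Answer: 1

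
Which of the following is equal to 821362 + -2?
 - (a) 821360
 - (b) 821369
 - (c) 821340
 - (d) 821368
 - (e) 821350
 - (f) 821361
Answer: a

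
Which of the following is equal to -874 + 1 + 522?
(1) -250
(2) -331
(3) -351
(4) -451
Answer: 3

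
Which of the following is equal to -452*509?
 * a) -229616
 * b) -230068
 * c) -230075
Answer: b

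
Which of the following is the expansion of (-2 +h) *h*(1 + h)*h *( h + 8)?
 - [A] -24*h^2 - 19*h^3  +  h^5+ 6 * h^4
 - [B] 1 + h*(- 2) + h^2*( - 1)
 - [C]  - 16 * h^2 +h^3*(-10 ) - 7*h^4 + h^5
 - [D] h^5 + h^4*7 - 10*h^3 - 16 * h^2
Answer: D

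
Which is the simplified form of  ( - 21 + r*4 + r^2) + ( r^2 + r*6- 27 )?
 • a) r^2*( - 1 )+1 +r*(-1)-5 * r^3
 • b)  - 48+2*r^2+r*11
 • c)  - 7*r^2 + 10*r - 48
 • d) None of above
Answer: d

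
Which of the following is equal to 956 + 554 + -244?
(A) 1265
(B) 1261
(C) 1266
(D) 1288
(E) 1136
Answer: C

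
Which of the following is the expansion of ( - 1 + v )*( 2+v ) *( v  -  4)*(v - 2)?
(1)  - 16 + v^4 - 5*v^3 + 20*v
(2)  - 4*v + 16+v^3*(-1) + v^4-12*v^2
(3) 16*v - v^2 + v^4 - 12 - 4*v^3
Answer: 1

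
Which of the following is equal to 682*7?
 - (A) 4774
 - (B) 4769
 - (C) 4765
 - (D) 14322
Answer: A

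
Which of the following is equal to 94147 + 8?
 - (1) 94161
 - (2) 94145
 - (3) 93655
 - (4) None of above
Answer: 4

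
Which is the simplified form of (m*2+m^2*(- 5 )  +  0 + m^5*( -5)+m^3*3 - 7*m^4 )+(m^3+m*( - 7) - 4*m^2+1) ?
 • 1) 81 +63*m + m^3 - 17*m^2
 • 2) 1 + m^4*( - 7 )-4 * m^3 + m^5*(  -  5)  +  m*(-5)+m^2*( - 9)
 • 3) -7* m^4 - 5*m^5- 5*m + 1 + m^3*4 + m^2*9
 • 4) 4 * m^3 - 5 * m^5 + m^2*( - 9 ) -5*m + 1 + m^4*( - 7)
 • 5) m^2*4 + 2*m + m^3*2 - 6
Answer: 4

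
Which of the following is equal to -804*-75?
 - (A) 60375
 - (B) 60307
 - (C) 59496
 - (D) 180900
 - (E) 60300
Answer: E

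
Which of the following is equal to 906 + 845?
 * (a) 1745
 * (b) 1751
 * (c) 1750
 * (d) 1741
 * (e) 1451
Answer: b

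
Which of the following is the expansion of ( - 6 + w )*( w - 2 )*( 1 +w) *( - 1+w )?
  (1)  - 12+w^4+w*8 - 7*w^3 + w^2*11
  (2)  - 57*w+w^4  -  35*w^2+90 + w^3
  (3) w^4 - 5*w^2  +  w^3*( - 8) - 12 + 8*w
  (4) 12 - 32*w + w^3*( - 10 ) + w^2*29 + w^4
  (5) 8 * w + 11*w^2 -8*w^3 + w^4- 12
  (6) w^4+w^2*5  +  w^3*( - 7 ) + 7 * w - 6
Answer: 5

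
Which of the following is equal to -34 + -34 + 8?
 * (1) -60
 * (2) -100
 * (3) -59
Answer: 1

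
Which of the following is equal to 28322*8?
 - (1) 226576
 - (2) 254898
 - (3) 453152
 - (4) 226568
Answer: 1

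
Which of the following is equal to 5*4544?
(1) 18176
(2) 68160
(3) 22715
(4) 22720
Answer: 4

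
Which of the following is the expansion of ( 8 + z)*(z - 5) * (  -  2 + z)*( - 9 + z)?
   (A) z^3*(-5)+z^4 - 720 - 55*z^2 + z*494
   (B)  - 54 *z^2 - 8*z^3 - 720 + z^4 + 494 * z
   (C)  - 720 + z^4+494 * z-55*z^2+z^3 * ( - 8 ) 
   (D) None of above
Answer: C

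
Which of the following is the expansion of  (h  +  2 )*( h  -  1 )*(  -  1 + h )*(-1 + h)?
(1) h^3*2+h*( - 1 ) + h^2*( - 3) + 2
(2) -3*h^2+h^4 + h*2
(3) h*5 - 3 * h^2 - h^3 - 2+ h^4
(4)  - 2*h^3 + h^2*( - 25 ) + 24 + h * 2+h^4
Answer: 3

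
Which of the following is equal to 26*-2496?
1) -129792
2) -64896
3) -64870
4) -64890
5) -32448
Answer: 2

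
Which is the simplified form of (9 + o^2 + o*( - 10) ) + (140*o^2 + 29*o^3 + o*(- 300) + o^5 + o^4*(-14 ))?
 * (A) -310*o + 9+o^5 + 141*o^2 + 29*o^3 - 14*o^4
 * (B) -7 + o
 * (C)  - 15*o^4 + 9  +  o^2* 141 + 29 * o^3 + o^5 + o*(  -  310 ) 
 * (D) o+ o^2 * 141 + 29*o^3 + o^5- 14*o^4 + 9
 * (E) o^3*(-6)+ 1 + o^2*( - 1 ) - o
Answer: A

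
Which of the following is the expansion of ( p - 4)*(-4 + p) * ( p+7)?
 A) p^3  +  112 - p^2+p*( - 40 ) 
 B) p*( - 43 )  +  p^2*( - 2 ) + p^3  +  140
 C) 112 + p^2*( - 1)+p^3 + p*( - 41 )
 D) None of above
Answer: A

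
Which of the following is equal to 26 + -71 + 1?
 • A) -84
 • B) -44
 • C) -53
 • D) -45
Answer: B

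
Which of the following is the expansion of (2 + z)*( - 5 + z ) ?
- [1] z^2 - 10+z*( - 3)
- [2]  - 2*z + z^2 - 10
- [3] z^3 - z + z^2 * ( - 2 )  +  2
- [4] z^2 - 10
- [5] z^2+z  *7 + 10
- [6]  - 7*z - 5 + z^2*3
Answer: 1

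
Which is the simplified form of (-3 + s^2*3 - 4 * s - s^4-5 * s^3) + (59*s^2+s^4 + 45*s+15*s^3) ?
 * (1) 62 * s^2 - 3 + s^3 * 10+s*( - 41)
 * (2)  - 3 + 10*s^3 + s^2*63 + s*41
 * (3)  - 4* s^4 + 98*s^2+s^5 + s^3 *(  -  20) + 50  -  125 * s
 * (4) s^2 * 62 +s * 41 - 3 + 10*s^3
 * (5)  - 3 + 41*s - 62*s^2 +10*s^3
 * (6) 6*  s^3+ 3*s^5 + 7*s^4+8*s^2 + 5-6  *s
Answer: 4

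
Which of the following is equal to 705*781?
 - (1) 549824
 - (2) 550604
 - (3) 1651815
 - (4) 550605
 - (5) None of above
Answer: 4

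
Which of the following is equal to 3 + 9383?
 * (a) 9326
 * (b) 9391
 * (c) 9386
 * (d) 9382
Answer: c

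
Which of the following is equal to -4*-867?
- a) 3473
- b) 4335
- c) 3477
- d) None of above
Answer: d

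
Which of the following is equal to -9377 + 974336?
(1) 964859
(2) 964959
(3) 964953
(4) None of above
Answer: 2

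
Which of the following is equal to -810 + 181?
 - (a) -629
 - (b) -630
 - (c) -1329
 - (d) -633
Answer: a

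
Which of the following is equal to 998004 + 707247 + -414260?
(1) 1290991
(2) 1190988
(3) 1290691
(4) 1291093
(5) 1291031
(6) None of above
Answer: 1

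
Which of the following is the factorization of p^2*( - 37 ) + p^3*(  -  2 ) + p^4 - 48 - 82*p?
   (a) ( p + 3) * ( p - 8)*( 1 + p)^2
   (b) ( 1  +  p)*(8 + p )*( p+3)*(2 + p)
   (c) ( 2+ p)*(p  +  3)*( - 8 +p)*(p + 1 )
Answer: c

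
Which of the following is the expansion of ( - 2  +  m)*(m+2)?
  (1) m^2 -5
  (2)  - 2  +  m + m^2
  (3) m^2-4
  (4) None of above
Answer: 3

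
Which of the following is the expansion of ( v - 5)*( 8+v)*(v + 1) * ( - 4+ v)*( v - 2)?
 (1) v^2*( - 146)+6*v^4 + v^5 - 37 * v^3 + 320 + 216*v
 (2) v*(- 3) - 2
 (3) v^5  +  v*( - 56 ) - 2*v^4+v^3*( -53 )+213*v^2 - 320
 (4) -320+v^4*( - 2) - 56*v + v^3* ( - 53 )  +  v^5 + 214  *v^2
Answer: 4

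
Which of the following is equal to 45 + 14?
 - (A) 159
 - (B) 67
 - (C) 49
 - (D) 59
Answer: D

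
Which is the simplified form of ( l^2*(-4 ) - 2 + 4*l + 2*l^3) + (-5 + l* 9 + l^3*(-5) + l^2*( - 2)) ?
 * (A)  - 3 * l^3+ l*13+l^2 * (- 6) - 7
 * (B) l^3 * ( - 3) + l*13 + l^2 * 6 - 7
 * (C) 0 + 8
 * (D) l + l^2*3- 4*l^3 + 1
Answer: A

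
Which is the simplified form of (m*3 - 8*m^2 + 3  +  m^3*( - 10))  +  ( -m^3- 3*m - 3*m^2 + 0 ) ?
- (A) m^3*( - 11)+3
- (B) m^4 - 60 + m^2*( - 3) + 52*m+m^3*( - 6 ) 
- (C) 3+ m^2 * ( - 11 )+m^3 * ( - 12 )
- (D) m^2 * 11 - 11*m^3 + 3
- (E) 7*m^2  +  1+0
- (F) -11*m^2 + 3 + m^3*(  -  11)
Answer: F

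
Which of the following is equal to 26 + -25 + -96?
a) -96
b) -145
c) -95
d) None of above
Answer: c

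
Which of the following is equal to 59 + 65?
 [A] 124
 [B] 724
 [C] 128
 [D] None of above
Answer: A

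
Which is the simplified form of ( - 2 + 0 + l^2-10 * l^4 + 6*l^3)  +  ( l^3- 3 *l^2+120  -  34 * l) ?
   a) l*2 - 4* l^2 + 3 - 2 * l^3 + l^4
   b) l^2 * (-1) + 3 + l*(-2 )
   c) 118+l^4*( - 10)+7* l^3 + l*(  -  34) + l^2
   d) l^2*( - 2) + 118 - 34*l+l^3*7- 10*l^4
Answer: d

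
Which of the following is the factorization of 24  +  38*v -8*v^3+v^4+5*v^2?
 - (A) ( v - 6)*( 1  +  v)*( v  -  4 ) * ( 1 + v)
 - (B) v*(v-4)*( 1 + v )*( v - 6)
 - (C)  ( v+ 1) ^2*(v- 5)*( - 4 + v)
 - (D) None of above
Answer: A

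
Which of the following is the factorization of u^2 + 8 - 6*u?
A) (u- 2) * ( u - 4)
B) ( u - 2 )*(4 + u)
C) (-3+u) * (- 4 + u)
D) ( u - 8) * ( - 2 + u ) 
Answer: A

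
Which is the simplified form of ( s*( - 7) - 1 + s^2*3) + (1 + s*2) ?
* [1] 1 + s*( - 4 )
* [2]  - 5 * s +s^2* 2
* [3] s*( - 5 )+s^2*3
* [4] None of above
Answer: 3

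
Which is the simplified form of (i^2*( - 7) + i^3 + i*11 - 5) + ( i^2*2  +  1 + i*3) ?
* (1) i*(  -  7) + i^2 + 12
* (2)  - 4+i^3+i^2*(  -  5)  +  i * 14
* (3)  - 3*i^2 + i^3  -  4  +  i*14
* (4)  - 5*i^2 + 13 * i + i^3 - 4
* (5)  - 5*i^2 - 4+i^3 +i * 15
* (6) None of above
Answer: 2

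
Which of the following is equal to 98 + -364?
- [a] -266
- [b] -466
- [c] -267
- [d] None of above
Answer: a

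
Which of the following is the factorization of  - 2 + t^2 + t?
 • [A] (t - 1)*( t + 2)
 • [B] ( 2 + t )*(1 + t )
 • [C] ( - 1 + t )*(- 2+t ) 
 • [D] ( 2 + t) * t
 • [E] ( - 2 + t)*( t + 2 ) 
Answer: A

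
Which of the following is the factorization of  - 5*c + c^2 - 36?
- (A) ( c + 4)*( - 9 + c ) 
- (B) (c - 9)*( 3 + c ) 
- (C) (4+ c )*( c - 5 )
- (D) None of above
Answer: A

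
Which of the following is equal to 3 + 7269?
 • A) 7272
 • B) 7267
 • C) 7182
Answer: A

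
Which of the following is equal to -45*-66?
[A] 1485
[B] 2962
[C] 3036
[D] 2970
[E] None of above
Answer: D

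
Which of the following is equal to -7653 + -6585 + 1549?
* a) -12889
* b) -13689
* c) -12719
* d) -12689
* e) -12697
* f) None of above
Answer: d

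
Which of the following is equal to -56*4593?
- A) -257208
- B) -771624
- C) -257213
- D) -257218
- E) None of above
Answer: A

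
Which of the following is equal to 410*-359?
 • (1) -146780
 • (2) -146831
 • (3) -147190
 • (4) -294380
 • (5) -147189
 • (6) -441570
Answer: 3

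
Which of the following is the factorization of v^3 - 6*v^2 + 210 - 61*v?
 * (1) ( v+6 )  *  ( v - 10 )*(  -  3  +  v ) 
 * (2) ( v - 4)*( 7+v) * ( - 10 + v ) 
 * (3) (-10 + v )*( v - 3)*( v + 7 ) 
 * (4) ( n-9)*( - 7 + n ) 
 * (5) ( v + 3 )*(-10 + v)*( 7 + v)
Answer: 3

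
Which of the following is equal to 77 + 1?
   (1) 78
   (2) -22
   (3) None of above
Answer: 1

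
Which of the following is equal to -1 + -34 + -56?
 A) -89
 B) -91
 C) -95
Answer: B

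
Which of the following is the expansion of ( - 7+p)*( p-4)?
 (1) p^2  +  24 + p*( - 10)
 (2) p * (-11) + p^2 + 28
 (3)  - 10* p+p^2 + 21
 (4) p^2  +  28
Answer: 2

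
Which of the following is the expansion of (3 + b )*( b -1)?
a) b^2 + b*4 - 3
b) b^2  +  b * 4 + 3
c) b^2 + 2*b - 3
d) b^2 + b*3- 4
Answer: c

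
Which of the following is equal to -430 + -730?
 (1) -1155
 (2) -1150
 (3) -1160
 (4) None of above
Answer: 3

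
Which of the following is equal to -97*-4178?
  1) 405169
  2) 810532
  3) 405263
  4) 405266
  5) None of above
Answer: 4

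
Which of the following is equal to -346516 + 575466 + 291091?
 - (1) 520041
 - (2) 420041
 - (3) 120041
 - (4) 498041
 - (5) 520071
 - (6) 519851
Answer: 1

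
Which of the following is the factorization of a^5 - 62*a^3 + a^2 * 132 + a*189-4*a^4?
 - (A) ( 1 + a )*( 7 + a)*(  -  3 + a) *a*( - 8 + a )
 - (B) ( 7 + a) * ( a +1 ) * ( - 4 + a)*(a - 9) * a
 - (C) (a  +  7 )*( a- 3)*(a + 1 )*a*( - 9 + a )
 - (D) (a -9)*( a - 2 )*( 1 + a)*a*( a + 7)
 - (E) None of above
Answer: C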